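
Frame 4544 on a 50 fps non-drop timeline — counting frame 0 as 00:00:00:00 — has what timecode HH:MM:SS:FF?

4544 ÷ 50 = 90 full seconds, remainder 44 frames.
90 s = 0 h 1 min 30 s.
Timecode: 00:01:30:44.

00:01:30:44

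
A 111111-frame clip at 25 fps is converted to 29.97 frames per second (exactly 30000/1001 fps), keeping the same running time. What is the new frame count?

133200 frames

Target frames = source frames × (target rate / source rate) = 111111 × (30000/1001)/(25) = 111111 × 1200/1001 = 133200.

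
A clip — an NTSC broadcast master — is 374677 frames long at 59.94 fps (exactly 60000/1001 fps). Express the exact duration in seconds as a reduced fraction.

375051677/60000 seconds

Running time = 374677 ÷ (60000/1001) = 374677 × 1001/60000 = 375051677/60000 s.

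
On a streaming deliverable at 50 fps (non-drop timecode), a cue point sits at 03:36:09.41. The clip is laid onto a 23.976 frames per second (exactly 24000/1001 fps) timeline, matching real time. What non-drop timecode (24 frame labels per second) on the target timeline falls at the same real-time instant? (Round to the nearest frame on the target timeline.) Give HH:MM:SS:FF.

03:35:56:21

Source frame index: (3×3600 + 36×60 + 9) × 50 + 41 = 648491.
Real time: 648491 / (50) = 648491/50 s.
Target frame: (648491/50) × (24000/1001) = 311275680/1001 ≈ 310964.715 → 310965.
At 24 labels/s: frame 310965 → 03:35:56:21.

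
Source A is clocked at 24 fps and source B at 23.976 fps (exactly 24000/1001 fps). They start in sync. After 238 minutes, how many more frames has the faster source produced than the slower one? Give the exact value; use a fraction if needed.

48960/143 frames

238 min = 14280 s.
A emits 24 × 14280 = 342720 frames; B emits 24000/1001 × 14280 = 48960000/143.
Difference = 48960/143 frames (≈ 342.3776); B is behind A.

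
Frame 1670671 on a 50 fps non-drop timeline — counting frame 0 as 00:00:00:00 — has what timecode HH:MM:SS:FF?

1670671 ÷ 50 = 33413 full seconds, remainder 21 frames.
33413 s = 9 h 16 min 53 s.
Timecode: 09:16:53:21.

09:16:53:21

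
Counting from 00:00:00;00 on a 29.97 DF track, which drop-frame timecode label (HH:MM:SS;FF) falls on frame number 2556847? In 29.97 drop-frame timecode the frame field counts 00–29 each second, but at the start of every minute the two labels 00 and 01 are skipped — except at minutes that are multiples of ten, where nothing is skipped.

Ten DF minutes hold 17982 frames, so frame 2556847 lies in block 142 (frames 2553444–2571425) with 3403 frames into that block.
The block's first minute is 1800 frames and the rest 1798 each; 3403 frames reaches minute 1, so 142 × 18 + 1 × 2 = 2558 labels have been skipped so far.
Adding those back, label number 2556847 + 2558 = 2559405 at 30 labels/s is 85313 s + 15 f = 23 h 41 min 53 s frame 15, i.e. 23:41:53;15.

23:41:53;15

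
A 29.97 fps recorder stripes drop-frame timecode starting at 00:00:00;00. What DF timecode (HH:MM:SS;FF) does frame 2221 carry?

Ten DF minutes hold 17982 frames, so frame 2221 lies in block 0 (frames 0–17981) with 2221 frames into that block.
The block's first minute is 1800 frames and the rest 1798 each; 2221 frames reaches minute 1, so 0 × 18 + 1 × 2 = 2 labels have been skipped so far.
Adding those back, label number 2221 + 2 = 2223 at 30 labels/s is 74 s + 3 f = 0 h 1 min 14 s frame 3, i.e. 00:01:14;03.

00:01:14;03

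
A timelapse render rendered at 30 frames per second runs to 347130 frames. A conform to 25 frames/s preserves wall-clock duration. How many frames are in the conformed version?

Target frames = source frames × (target rate / source rate) = 347130 × (25)/(30) = 347130 × 5/6 = 289275.

289275 frames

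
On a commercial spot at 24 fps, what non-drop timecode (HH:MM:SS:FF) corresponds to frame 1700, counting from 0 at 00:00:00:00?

00:01:10:20

1700 ÷ 24 = 70 full seconds, remainder 20 frames.
70 s = 0 h 1 min 10 s.
Timecode: 00:01:10:20.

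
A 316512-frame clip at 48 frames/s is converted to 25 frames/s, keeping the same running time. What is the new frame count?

164850 frames

Target frames = source frames × (target rate / source rate) = 316512 × (25)/(48) = 316512 × 25/48 = 164850.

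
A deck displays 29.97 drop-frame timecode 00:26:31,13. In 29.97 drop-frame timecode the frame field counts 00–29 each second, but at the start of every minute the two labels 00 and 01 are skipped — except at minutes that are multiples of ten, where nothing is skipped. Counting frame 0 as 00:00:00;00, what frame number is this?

47695

Complete 10-minute blocks: 2, each 17982 frames → 35964.
Remaining 6 whole minutes in the current block: 1800 + 5 × 1798 = 10790 frames.
Within the current minute: 31 × 30 + 13 − 2 = 941 (labels ;00/;01 skipped at this minute). Total = 35964 + 10790 + 941 = 47695.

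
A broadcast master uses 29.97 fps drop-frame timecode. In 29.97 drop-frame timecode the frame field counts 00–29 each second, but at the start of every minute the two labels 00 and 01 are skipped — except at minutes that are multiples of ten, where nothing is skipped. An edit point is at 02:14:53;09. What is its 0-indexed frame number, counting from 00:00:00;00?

242557

Complete 10-minute blocks: 13, each 17982 frames → 233766.
Remaining 4 whole minutes in the current block: 1800 + 3 × 1798 = 7194 frames.
Within the current minute: 53 × 30 + 9 − 2 = 1597 (labels ;00/;01 skipped at this minute). Total = 233766 + 7194 + 1597 = 242557.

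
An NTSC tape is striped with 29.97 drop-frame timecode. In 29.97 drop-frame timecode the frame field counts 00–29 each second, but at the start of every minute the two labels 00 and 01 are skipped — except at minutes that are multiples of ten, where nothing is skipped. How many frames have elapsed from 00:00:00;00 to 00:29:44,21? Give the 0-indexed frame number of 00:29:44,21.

53487

Complete 10-minute blocks: 2, each 17982 frames → 35964.
Remaining 9 whole minutes in the current block: 1800 + 8 × 1798 = 16184 frames.
Within the current minute: 44 × 30 + 21 − 2 = 1339 (labels ;00/;01 skipped at this minute). Total = 35964 + 16184 + 1339 = 53487.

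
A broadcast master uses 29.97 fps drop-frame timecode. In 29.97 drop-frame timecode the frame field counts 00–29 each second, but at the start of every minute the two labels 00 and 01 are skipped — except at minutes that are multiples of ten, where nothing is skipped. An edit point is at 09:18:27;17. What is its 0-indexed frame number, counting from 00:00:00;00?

1004221

As if non-drop at 30 labels/s: (9 × 3600 + 18 × 60 + 27) × 30 + 17 = 1005227.
Minute boundaries passed: 558; those not divisible by 10: 558 − 55 = 503; dropped labels = 2 × 503 = 1006.
Actual frame index = 1005227 − 1006 = 1004221.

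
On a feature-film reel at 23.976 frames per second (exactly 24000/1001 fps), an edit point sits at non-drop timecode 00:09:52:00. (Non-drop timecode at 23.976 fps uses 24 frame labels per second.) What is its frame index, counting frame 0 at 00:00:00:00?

frame 14208

Total seconds to the label: (0 × 3600 + 9 × 60 + 52) = 592.
Frame index = 592 × 24 + 0 = 14208.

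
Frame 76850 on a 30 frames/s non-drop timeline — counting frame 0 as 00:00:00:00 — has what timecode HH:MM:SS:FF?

76850 ÷ 30 = 2561 full seconds, remainder 20 frames.
2561 s = 0 h 42 min 41 s.
Timecode: 00:42:41:20.

00:42:41:20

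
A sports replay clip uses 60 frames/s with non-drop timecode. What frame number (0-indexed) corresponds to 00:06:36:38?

Total seconds to the label: (0 × 3600 + 6 × 60 + 36) = 396.
Frame index = 396 × 60 + 38 = 23798.

23798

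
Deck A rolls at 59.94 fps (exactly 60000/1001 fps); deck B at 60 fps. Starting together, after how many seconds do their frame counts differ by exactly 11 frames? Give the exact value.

11011/60 seconds

The gap grows by |60 − 60000/1001| = 60/1001 frames per second.
Time for a 11-frame gap: 11 ÷ (60/1001) = 11011/60 s.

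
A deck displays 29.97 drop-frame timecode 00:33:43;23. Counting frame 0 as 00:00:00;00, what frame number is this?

Complete 10-minute blocks: 3, each 17982 frames → 53946.
Remaining 3 whole minutes in the current block: 1800 + 2 × 1798 = 5396 frames.
Within the current minute: 43 × 30 + 23 − 2 = 1311 (labels ;00/;01 skipped at this minute). Total = 53946 + 5396 + 1311 = 60653.

60653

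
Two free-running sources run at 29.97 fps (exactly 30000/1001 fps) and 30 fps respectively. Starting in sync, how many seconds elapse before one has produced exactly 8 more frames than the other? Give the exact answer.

4004/15 seconds

The gap grows by |30 − 30000/1001| = 30/1001 frames per second.
Time for a 8-frame gap: 8 ÷ (30/1001) = 4004/15 s.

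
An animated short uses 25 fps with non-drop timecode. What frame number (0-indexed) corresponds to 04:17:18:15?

frame 385965

Total seconds to the label: (4 × 3600 + 17 × 60 + 18) = 15438.
Frame index = 15438 × 25 + 15 = 385965.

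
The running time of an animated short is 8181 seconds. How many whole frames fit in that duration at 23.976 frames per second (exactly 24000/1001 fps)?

Frames = 8181 × 24000/1001 = 196344000/1001 ≈ 196147.8521.
Complete frames: 196147.

196147 frames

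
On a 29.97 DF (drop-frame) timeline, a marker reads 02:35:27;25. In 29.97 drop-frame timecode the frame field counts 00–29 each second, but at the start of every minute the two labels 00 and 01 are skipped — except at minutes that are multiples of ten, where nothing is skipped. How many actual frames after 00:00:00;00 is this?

279555

Complete 10-minute blocks: 15, each 17982 frames → 269730.
Remaining 5 whole minutes in the current block: 1800 + 4 × 1798 = 8992 frames.
Within the current minute: 27 × 30 + 25 − 2 = 833 (labels ;00/;01 skipped at this minute). Total = 269730 + 8992 + 833 = 279555.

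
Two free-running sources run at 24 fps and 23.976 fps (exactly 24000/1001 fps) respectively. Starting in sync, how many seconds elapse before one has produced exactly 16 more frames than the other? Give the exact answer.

The gap grows by |24000/1001 − 24| = 24/1001 frames per second.
Time for a 16-frame gap: 16 ÷ (24/1001) = 2002/3 s.

2002/3 seconds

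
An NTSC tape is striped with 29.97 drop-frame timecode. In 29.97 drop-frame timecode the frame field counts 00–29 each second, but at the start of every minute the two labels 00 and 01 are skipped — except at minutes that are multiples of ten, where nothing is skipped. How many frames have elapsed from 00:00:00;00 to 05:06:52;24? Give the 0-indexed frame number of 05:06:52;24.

551832

Complete 10-minute blocks: 30, each 17982 frames → 539460.
Remaining 6 whole minutes in the current block: 1800 + 5 × 1798 = 10790 frames.
Within the current minute: 52 × 30 + 24 − 2 = 1582 (labels ;00/;01 skipped at this minute). Total = 539460 + 10790 + 1582 = 551832.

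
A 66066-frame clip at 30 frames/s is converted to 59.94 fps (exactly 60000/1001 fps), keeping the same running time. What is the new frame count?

Target frames = source frames × (target rate / source rate) = 66066 × (60000/1001)/(30) = 66066 × 2000/1001 = 132000.

132000 frames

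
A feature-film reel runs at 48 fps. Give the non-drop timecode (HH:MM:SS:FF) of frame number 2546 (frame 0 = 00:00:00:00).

2546 ÷ 48 = 53 full seconds, remainder 2 frames.
53 s = 0 h 0 min 53 s.
Timecode: 00:00:53:02.

00:00:53:02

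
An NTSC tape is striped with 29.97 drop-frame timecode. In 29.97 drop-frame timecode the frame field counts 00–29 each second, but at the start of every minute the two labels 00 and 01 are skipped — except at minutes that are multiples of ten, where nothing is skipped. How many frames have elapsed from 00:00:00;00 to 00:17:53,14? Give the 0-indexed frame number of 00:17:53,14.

32172

Complete 10-minute blocks: 1, each 17982 frames → 17982.
Remaining 7 whole minutes in the current block: 1800 + 6 × 1798 = 12588 frames.
Within the current minute: 53 × 30 + 14 − 2 = 1602 (labels ;00/;01 skipped at this minute). Total = 17982 + 12588 + 1602 = 32172.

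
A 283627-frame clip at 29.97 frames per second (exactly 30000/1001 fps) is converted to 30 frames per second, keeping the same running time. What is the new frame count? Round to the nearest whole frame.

Frames at target rate = 283627 × (30) / (30000/1001) = 283910627/1000 ≈ 283910.627.
Nearest whole frame: 283911.

283911 frames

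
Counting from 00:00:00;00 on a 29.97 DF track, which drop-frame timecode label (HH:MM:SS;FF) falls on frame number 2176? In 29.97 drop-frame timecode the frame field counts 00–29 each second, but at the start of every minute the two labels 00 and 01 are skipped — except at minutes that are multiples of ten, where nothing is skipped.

00:01:12;18

Each 10-minute DF block holds 10 × 60 × 30 − 9 × 2 = 17982 frames. 2176 ÷ 17982 → 0 full blocks, remainder 2176.
Within the partial block the first minute is 1800 frames and each further minute 1798, so 1 further minute boundary passed. Total skipped labels = 18 × 0 + 2 × 1 = 2.
Non-drop label index = 2176 + 2 = 2178; at 30 labels/s that is 00:01:12:18, i.e. DF 00:01:12;18.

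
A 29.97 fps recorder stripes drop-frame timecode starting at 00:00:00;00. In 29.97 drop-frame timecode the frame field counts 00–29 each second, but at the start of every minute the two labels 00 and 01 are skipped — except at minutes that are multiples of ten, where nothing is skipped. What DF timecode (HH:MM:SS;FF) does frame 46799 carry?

Ten DF minutes hold 17982 frames, so frame 46799 lies in block 2 (frames 35964–53945) with 10835 frames into that block.
The block's first minute is 1800 frames and the rest 1798 each; 10835 frames reaches minute 6, so 2 × 18 + 6 × 2 = 48 labels have been skipped so far.
Adding those back, label number 46799 + 48 = 46847 at 30 labels/s is 1561 s + 17 f = 0 h 26 min 1 s frame 17, i.e. 00:26:01;17.

00:26:01;17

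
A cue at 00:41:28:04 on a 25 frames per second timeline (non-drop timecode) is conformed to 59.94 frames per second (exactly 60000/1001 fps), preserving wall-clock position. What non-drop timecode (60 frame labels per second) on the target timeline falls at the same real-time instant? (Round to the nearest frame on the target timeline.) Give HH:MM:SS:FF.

Source frame index: (0×3600 + 41×60 + 28) × 25 + 4 = 62204.
Real time: 62204 / (25) = 62204/25 s.
Target frame: (62204/25) × (60000/1001) = 149289600/1001 ≈ 149140.460 → 149140.
At 60 labels/s: frame 149140 → 00:41:25:40.

00:41:25:40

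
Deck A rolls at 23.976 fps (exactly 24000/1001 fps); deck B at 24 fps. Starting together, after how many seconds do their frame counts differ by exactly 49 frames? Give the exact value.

The gap grows by |24 − 24000/1001| = 24/1001 frames per second.
Time for a 49-frame gap: 49 ÷ (24/1001) = 49049/24 s.

49049/24 seconds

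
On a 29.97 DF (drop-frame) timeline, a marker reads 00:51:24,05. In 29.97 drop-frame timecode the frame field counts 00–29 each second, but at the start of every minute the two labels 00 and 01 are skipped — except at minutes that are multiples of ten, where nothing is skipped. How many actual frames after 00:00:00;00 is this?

92433

Complete 10-minute blocks: 5, each 17982 frames → 89910.
Remaining 1 whole minute in the current block: 1800 + 0 × 1798 = 1800 frames.
Within the current minute: 24 × 30 + 5 − 2 = 723 (labels ;00/;01 skipped at this minute). Total = 89910 + 1800 + 723 = 92433.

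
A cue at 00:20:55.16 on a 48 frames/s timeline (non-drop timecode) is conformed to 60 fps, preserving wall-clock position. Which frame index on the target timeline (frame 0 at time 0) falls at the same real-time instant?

frame 75320

Source frame index: (0×3600 + 20×60 + 55) × 48 + 16 = 60256.
Real time: 60256 / (48) = 3766/3 s.
Target frame: (3766/3) × (60) = 75320.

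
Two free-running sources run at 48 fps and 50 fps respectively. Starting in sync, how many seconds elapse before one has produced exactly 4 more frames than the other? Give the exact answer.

2 seconds

The gap grows by |50 − 48| = 2 frames per second.
Time for a 4-frame gap: 4 ÷ (2) = 2 s.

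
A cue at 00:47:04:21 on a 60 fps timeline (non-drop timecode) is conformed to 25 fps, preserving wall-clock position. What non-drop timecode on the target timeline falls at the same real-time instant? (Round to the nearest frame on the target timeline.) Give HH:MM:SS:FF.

Source frame index: (0×3600 + 47×60 + 4) × 60 + 21 = 169461.
Real time: 169461 / (60) = 56487/20 s.
Target frame: (56487/20) × (25) = 282435/4 ≈ 70608.750 → 70609.
At 25 labels/s: frame 70609 → 00:47:04:09.

00:47:04:09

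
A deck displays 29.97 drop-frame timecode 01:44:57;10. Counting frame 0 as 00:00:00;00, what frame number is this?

188732

As if non-drop at 30 labels/s: (1 × 3600 + 44 × 60 + 57) × 30 + 10 = 188920.
Minute boundaries passed: 104; those not divisible by 10: 104 − 10 = 94; dropped labels = 2 × 94 = 188.
Actual frame index = 188920 − 188 = 188732.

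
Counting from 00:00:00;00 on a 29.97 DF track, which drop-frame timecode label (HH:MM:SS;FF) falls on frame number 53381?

00:29:41;05

Each 10-minute DF block holds 10 × 60 × 30 − 9 × 2 = 17982 frames. 53381 ÷ 17982 → 2 full blocks, remainder 17417.
Within the partial block the first minute is 1800 frames and each further minute 1798, so 9 further minute boundaries passed. Total skipped labels = 18 × 2 + 2 × 9 = 54.
Non-drop label index = 53381 + 54 = 53435; at 30 labels/s that is 00:29:41:05, i.e. DF 00:29:41;05.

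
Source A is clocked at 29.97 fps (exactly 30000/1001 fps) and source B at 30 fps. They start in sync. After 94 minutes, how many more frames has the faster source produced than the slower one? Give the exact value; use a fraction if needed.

94 min = 5640 s.
A emits 30000/1001 × 5640 = 169200000/1001 frames; B emits 30 × 5640 = 169200.
Difference = 169200/1001 frames (≈ 169.0310); B is ahead of A.

169200/1001 frames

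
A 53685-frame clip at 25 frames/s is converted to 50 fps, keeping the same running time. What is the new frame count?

Frames at target rate = 53685 × (50) / (25) = 107370.

107370 frames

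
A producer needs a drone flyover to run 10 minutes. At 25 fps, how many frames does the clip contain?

15000 frames

10 min = 600 s.
Frames = 600 × 25 = 15000.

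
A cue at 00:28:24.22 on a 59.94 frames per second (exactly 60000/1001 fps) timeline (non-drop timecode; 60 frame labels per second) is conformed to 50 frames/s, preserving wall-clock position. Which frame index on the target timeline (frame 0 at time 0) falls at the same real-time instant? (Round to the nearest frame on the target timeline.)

frame 85304

Source frame index: (0×3600 + 28×60 + 24) × 60 + 22 = 102262.
Real time: 102262 / (60000/1001) = 51182131/30000 s.
Target frame: (51182131/30000) × (50) = 51182131/600 ≈ 85303.552 → 85304.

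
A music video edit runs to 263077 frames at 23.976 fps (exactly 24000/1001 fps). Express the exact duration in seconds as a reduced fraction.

263340077/24000 seconds

Running time = 263077 ÷ (24000/1001) = 263077 × 1001/24000 = 263340077/24000 s.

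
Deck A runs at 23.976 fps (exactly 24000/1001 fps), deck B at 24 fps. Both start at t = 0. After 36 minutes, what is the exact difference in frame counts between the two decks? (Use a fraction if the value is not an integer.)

51840/1001 frames

36 min = 2160 s.
A emits 24000/1001 × 2160 = 51840000/1001 frames; B emits 24 × 2160 = 51840.
Difference = 51840/1001 frames (≈ 51.7882); B is ahead of A.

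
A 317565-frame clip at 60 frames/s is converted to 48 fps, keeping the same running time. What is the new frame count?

Frames at target rate = 317565 × (48) / (60) = 254052.

254052 frames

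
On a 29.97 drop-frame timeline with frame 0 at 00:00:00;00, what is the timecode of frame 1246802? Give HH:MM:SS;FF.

Each 10-minute DF block holds 10 × 60 × 30 − 9 × 2 = 17982 frames. 1246802 ÷ 17982 → 69 full blocks, remainder 6044.
Within the partial block the first minute is 1800 frames and each further minute 1798, so 3 further minute boundaries passed. Total skipped labels = 18 × 69 + 2 × 3 = 1248.
Non-drop label index = 1246802 + 1248 = 1248050; at 30 labels/s that is 11:33:21:20, i.e. DF 11:33:21;20.

11:33:21;20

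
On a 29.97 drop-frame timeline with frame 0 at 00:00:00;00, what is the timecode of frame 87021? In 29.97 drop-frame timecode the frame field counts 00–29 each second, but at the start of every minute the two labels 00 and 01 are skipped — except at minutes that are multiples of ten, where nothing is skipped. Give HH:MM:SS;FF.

Each 10-minute DF block holds 10 × 60 × 30 − 9 × 2 = 17982 frames. 87021 ÷ 17982 → 4 full blocks, remainder 15093.
Within the partial block the first minute is 1800 frames and each further minute 1798, so 8 further minute boundaries passed. Total skipped labels = 18 × 4 + 2 × 8 = 88.
Non-drop label index = 87021 + 88 = 87109; at 30 labels/s that is 00:48:23:19, i.e. DF 00:48:23;19.

00:48:23;19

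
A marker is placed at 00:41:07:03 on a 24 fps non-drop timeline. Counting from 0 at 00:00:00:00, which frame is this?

frame 59211

Total seconds to the label: (0 × 3600 + 41 × 60 + 7) = 2467.
Frame index = 2467 × 24 + 3 = 59211.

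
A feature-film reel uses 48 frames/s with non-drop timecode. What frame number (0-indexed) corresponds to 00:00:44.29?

Total seconds to the label: (0 × 3600 + 0 × 60 + 44) = 44.
Frame index = 44 × 48 + 29 = 2141.

2141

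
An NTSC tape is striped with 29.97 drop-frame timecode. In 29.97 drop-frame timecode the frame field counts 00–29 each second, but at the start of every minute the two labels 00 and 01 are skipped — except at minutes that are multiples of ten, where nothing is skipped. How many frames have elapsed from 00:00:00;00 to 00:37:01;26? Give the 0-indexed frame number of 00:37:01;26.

66588

As if non-drop at 30 labels/s: (0 × 3600 + 37 × 60 + 1) × 30 + 26 = 66656.
Minute boundaries passed: 37; those not divisible by 10: 37 − 3 = 34; dropped labels = 2 × 34 = 68.
Actual frame index = 66656 − 68 = 66588.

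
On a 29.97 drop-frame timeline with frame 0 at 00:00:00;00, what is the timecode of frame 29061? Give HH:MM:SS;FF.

Each 10-minute DF block holds 10 × 60 × 30 − 9 × 2 = 17982 frames. 29061 ÷ 17982 → 1 full block, remainder 11079.
Within the partial block the first minute is 1800 frames and each further minute 1798, so 6 further minute boundaries passed. Total skipped labels = 18 × 1 + 2 × 6 = 30.
Non-drop label index = 29061 + 30 = 29091; at 30 labels/s that is 00:16:09:21, i.e. DF 00:16:09;21.

00:16:09;21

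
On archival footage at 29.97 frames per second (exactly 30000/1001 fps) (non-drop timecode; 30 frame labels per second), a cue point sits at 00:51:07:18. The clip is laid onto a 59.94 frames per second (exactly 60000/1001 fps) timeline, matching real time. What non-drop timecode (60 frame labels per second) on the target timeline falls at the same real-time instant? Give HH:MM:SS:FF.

Source frame index: (0×3600 + 51×60 + 7) × 30 + 18 = 92028.
Real time: 92028 / (30000/1001) = 7676669/2500 s.
Target frame: (7676669/2500) × (60000/1001) = 184056.
At 60 labels/s: frame 184056 → 00:51:07:36.

00:51:07:36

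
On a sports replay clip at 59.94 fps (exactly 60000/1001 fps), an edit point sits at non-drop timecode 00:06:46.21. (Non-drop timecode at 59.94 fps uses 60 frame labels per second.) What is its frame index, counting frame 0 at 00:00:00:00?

Total seconds to the label: (0 × 3600 + 6 × 60 + 46) = 406.
Frame index = 406 × 60 + 21 = 24381.

24381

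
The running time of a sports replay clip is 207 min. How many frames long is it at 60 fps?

745200 frames

207 min = 12420 s.
Frames = 12420 × 60 = 745200.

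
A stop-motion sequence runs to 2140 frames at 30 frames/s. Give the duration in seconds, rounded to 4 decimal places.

71.3333 seconds

Running time = 2140 × 1/30 = 214/3 s ≈ 71.3333 s.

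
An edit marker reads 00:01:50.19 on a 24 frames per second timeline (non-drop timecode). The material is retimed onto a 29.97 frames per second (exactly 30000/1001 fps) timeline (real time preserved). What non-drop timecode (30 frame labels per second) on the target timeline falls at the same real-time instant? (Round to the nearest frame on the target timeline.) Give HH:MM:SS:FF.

00:01:50:20

Source frame index: (0×3600 + 1×60 + 50) × 24 + 19 = 2659.
Real time: 2659 / (24) = 2659/24 s.
Target frame: (2659/24) × (30000/1001) = 3323750/1001 ≈ 3320.430 → 3320.
At 30 labels/s: frame 3320 → 00:01:50:20.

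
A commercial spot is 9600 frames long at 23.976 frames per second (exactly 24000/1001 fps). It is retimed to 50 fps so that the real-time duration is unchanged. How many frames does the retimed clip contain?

20020 frames

Target frames = source frames × (target rate / source rate) = 9600 × (50)/(24000/1001) = 9600 × 1001/480 = 20020.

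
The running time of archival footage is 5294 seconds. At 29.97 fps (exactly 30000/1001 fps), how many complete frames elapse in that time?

Frames = 5294 × 30000/1001 = 158820000/1001 ≈ 158661.3387.
Complete frames: 158661.

158661 frames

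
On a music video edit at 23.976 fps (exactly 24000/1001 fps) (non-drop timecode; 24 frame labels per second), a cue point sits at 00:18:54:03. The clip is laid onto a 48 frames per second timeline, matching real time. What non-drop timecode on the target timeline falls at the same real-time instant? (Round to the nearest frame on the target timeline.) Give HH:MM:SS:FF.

Source frame index: (0×3600 + 18×60 + 54) × 24 + 3 = 27219.
Real time: 27219 / (24000/1001) = 9082073/8000 s.
Target frame: (9082073/8000) × (48) = 27246219/500 ≈ 54492.438 → 54492.
At 48 labels/s: frame 54492 → 00:18:55:12.

00:18:55:12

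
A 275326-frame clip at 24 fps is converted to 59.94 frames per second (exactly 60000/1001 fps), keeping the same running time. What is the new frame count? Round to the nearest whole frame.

Frames at target rate = 275326 × (60000/1001) / (24) = 688315000/1001 ≈ 687627.373.
Nearest whole frame: 687627.

687627 frames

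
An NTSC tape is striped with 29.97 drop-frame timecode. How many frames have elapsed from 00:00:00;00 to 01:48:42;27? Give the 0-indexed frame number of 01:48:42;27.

As if non-drop at 30 labels/s: (1 × 3600 + 48 × 60 + 42) × 30 + 27 = 195687.
Minute boundaries passed: 108; those not divisible by 10: 108 − 10 = 98; dropped labels = 2 × 98 = 196.
Actual frame index = 195687 − 196 = 195491.

195491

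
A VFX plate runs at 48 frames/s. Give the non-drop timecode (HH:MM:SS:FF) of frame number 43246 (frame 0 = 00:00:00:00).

43246 ÷ 48 = 900 full seconds, remainder 46 frames.
900 s = 0 h 15 min 0 s.
Timecode: 00:15:00:46.

00:15:00:46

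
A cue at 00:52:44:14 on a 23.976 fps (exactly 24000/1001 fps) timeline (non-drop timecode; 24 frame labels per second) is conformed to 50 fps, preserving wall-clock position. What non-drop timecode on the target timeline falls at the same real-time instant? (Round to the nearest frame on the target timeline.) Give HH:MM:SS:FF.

00:52:47:37

Source frame index: (0×3600 + 52×60 + 44) × 24 + 14 = 75950.
Real time: 75950 / (24000/1001) = 1520519/480 s.
Target frame: (1520519/480) × (50) = 7602595/48 ≈ 158387.396 → 158387.
At 50 labels/s: frame 158387 → 00:52:47:37.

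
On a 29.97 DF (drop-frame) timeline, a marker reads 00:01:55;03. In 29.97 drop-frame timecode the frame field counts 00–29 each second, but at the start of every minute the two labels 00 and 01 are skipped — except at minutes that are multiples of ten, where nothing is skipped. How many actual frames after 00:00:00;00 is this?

Complete 10-minute blocks: 0, each 17982 frames → 0.
Remaining 1 whole minute in the current block: 1800 + 0 × 1798 = 1800 frames.
Within the current minute: 55 × 30 + 3 − 2 = 1651 (labels ;00/;01 skipped at this minute). Total = 0 + 1800 + 1651 = 3451.

3451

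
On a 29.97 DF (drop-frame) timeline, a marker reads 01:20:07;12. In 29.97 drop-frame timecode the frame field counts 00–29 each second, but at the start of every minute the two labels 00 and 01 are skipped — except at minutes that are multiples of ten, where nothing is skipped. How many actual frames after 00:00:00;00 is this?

144078

As if non-drop at 30 labels/s: (1 × 3600 + 20 × 60 + 7) × 30 + 12 = 144222.
Minute boundaries passed: 80; those not divisible by 10: 80 − 8 = 72; dropped labels = 2 × 72 = 144.
Actual frame index = 144222 − 144 = 144078.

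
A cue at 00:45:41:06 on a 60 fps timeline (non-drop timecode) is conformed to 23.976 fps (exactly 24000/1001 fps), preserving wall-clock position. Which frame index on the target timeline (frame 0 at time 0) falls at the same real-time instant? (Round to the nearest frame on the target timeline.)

frame 65721

Source frame index: (0×3600 + 45×60 + 41) × 60 + 6 = 164466.
Real time: 164466 / (60) = 27411/10 s.
Target frame: (27411/10) × (24000/1001) = 65786400/1001 ≈ 65720.679 → 65721.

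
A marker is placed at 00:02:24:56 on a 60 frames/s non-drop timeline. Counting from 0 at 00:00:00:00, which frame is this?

Total seconds to the label: (0 × 3600 + 2 × 60 + 24) = 144.
Frame index = 144 × 60 + 56 = 8696.

8696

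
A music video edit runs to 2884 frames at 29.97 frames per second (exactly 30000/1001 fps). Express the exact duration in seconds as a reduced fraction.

721721/7500 seconds

Running time = 2884 ÷ (30000/1001) = 2884 × 1001/30000 = 721721/7500 s.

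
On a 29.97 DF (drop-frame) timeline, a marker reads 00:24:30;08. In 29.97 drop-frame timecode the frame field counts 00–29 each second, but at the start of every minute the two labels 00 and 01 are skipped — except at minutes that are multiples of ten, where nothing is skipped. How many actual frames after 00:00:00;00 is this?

Complete 10-minute blocks: 2, each 17982 frames → 35964.
Remaining 4 whole minutes in the current block: 1800 + 3 × 1798 = 7194 frames.
Within the current minute: 30 × 30 + 8 − 2 = 906 (labels ;00/;01 skipped at this minute). Total = 35964 + 7194 + 906 = 44064.

44064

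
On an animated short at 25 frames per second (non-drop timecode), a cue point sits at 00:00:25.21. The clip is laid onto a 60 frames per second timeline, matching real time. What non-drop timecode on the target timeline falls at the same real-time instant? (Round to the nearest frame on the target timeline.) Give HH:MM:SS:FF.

00:00:25:50

Source frame index: (0×3600 + 0×60 + 25) × 25 + 21 = 646.
Real time: 646 / (25) = 646/25 s.
Target frame: (646/25) × (60) = 7752/5 ≈ 1550.400 → 1550.
At 60 labels/s: frame 1550 → 00:00:25:50.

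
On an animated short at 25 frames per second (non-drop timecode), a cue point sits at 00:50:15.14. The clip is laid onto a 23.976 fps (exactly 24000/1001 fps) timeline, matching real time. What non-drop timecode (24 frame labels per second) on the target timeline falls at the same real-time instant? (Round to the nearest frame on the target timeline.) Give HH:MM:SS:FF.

00:50:12:13

Source frame index: (0×3600 + 50×60 + 15) × 25 + 14 = 75389.
Real time: 75389 / (25) = 75389/25 s.
Target frame: (75389/25) × (24000/1001) = 72373440/1001 ≈ 72301.139 → 72301.
At 24 labels/s: frame 72301 → 00:50:12:13.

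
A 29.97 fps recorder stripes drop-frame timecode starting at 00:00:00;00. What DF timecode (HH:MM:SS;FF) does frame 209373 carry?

01:56:26;03

Each 10-minute DF block holds 10 × 60 × 30 − 9 × 2 = 17982 frames. 209373 ÷ 17982 → 11 full blocks, remainder 11571.
Within the partial block the first minute is 1800 frames and each further minute 1798, so 6 further minute boundaries passed. Total skipped labels = 18 × 11 + 2 × 6 = 210.
Non-drop label index = 209373 + 210 = 209583; at 30 labels/s that is 01:56:26:03, i.e. DF 01:56:26;03.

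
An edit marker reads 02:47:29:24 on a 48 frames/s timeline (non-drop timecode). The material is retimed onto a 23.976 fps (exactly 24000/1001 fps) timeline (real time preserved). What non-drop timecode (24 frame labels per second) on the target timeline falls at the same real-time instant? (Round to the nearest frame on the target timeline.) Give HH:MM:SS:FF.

Source frame index: (2×3600 + 47×60 + 29) × 48 + 24 = 482376.
Real time: 482376 / (48) = 20099/2 s.
Target frame: (20099/2) × (24000/1001) = 241188000/1001 ≈ 240947.053 → 240947.
At 24 labels/s: frame 240947 → 02:47:19:11.

02:47:19:11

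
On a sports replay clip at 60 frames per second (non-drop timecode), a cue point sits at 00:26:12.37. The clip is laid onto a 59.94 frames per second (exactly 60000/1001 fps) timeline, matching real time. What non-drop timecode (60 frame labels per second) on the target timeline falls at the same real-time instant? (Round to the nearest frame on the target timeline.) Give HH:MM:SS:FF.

Source frame index: (0×3600 + 26×60 + 12) × 60 + 37 = 94357.
Real time: 94357 / (60) = 94357/60 s.
Target frame: (94357/60) × (60000/1001) = 94357000/1001 ≈ 94262.737 → 94263.
At 60 labels/s: frame 94263 → 00:26:11:03.

00:26:11:03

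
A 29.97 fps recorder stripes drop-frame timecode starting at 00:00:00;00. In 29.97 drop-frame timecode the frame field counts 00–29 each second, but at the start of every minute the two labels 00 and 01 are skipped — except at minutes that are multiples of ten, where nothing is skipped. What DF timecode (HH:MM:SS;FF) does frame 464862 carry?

04:18:30;28

Ten DF minutes hold 17982 frames, so frame 464862 lies in block 25 (frames 449550–467531) with 15312 frames into that block.
The block's first minute is 1800 frames and the rest 1798 each; 15312 frames reaches minute 8, so 25 × 18 + 8 × 2 = 466 labels have been skipped so far.
Adding those back, label number 464862 + 466 = 465328 at 30 labels/s is 15510 s + 28 f = 4 h 18 min 30 s frame 28, i.e. 04:18:30;28.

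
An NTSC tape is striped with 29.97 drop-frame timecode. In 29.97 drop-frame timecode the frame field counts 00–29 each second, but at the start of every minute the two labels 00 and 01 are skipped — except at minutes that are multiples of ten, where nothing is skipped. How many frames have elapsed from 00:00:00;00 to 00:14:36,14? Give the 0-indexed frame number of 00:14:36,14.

As if non-drop at 30 labels/s: (0 × 3600 + 14 × 60 + 36) × 30 + 14 = 26294.
Minute boundaries passed: 14; those not divisible by 10: 14 − 1 = 13; dropped labels = 2 × 13 = 26.
Actual frame index = 26294 − 26 = 26268.

26268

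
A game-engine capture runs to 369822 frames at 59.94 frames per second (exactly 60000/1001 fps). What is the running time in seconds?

Running time = 369822 / (60000/1001) = 6169.8637 s.

6169.8637 seconds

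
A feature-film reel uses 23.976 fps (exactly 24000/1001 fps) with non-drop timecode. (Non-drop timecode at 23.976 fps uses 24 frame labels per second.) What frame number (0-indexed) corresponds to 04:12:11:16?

Total seconds to the label: (4 × 3600 + 12 × 60 + 11) = 15131.
Frame index = 15131 × 24 + 16 = 363160.

363160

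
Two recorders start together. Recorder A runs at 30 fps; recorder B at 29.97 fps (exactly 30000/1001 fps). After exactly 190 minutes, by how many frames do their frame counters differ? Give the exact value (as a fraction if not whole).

342000/1001 frames

190 min = 11400 s.
A emits 30 × 11400 = 342000 frames; B emits 30000/1001 × 11400 = 342000000/1001.
Difference = 342000/1001 frames (≈ 341.6583); B is behind A.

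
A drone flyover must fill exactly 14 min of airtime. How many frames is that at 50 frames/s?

14 min = 840 s.
Frames = 840 × 50 = 42000.

42000 frames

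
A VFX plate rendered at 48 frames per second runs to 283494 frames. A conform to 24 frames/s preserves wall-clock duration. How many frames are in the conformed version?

141747 frames

Target frames = source frames × (target rate / source rate) = 283494 × (24)/(48) = 283494 × 1/2 = 141747.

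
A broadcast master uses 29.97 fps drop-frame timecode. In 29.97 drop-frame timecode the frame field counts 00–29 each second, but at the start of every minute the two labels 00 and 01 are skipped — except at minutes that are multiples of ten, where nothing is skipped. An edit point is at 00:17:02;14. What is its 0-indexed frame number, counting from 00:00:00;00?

30642

As if non-drop at 30 labels/s: (0 × 3600 + 17 × 60 + 2) × 30 + 14 = 30674.
Minute boundaries passed: 17; those not divisible by 10: 17 − 1 = 16; dropped labels = 2 × 16 = 32.
Actual frame index = 30674 − 32 = 30642.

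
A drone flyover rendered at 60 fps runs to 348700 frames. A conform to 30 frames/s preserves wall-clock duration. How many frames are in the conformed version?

Target frames = source frames × (target rate / source rate) = 348700 × (30)/(60) = 348700 × 1/2 = 174350.

174350 frames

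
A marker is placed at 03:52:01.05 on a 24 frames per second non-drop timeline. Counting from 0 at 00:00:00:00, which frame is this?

Total seconds to the label: (3 × 3600 + 52 × 60 + 1) = 13921.
Frame index = 13921 × 24 + 5 = 334109.

frame 334109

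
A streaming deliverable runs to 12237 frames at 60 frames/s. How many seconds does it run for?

Running time = 12237 / (60) = 203.95 s.

203.95 seconds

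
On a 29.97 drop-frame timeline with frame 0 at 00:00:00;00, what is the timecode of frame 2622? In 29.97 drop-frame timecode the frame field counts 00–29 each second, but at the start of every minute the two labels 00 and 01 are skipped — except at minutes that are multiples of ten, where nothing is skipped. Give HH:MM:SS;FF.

Ten DF minutes hold 17982 frames, so frame 2622 lies in block 0 (frames 0–17981) with 2622 frames into that block.
The block's first minute is 1800 frames and the rest 1798 each; 2622 frames reaches minute 1, so 0 × 18 + 1 × 2 = 2 labels have been skipped so far.
Adding those back, label number 2622 + 2 = 2624 at 30 labels/s is 87 s + 14 f = 0 h 1 min 27 s frame 14, i.e. 00:01:27;14.

00:01:27;14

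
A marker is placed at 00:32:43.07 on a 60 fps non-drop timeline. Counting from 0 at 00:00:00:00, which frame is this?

frame 117787

Total seconds to the label: (0 × 3600 + 32 × 60 + 43) = 1963.
Frame index = 1963 × 60 + 7 = 117787.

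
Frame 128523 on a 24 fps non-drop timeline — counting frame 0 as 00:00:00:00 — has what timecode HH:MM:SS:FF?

01:29:15:03

128523 ÷ 24 = 5355 full seconds, remainder 3 frames.
5355 s = 1 h 29 min 15 s.
Timecode: 01:29:15:03.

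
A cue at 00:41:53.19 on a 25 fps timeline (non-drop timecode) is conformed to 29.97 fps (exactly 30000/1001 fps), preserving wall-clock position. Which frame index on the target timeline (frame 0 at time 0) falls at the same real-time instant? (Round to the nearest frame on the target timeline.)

Source frame index: (0×3600 + 41×60 + 53) × 25 + 19 = 62844.
Real time: 62844 / (25) = 62844/25 s.
Target frame: (62844/25) × (30000/1001) = 75412800/1001 ≈ 75337.463 → 75337.

frame 75337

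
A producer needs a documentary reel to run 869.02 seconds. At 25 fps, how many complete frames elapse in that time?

21725 frames

Frames = 869.02 × 25 = 43451/2 ≈ 21725.5000.
Complete frames: 21725.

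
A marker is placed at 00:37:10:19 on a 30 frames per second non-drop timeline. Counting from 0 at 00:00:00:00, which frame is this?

Total seconds to the label: (0 × 3600 + 37 × 60 + 10) = 2230.
Frame index = 2230 × 30 + 19 = 66919.

66919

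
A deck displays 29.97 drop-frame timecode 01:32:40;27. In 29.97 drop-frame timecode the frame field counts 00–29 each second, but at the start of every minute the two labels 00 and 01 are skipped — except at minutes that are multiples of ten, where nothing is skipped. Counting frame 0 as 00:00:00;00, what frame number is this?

166661

Complete 10-minute blocks: 9, each 17982 frames → 161838.
Remaining 2 whole minutes in the current block: 1800 + 1 × 1798 = 3598 frames.
Within the current minute: 40 × 30 + 27 − 2 = 1225 (labels ;00/;01 skipped at this minute). Total = 161838 + 3598 + 1225 = 166661.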